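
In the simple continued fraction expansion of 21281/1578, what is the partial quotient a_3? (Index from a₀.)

2

21281 = 13·1578 + 767   →  a_0 = 13
1578 = 2·767 + 44   →  a_1 = 2
767 = 17·44 + 19   →  a_2 = 17
44 = 2·19 + 6   →  a_3 = 2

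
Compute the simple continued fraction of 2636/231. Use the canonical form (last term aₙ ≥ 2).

2636 = 11*231 + 95
231 = 2*95 + 41
95 = 2*41 + 13
41 = 3*13 + 2
13 = 6*2 + 1
2 = 2*1 + 0  (stop)
So 2636/231 = [11; 2, 2, 3, 6, 2].

[11; 2, 2, 3, 6, 2]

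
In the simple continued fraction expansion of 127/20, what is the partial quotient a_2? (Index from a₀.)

1

127 = 6·20 + 7   →  a_0 = 6
20 = 2·7 + 6   →  a_1 = 2
7 = 1·6 + 1   →  a_2 = 1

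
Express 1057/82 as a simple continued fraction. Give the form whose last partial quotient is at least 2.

[12; 1, 8, 9]

1057 = 12×82 + 73
82 = 1×73 + 9
73 = 8×9 + 1
9 = 9×1 + 0  (stop)
So 1057/82 = [12; 1, 8, 9].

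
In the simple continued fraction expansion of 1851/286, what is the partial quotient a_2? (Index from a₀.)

1851 = 6·286 + 135   →  a_0 = 6
286 = 2·135 + 16   →  a_1 = 2
135 = 8·16 + 7   →  a_2 = 8

8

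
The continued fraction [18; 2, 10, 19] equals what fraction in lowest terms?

7409/401

Fold from the inside: start with 19/1.
  10 + 1/19 = 191/19
  2 + 19/191 = 401/191
  18 + 191/401 = 7409/401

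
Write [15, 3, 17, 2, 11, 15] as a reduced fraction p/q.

Fold from the inside: start with 15/1.
  11 + 1/15 = 166/15
  2 + 15/166 = 347/166
  17 + 166/347 = 6065/347
  3 + 347/6065 = 18542/6065
  15 + 6065/18542 = 284195/18542

284195/18542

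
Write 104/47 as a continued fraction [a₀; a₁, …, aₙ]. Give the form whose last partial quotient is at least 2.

[2; 4, 1, 2, 3]

104 = 2·47 + 10
47 = 4·10 + 7
10 = 1·7 + 3
7 = 2·3 + 1
3 = 3·1 + 0  (stop)
So 104/47 = [2; 4, 1, 2, 3].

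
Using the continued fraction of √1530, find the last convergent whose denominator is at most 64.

1017/26

√1530 = [39; 8, 1, 2, 8, 2, 1, 8, 78, …] (period length 8).
Convergents:
  p_0/q_0 = 39/1
  p_1/q_1 = 313/8
  p_2/q_2 = 352/9
  p_3/q_3 = 1017/26
  p_4/q_4 = 8488/217
q_3 = 26 ≤ 64 < 217 = q_4, so the answer is 1017/26.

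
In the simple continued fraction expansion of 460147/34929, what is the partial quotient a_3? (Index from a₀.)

3

460147 = 13·34929 + 6070   →  a_0 = 13
34929 = 5·6070 + 4579   →  a_1 = 5
6070 = 1·4579 + 1491   →  a_2 = 1
4579 = 3·1491 + 106   →  a_3 = 3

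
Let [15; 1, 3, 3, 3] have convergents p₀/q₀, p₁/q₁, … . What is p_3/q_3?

Using pₖ = aₖpₖ₋₁ + pₖ₋₂, qₖ = aₖqₖ₋₁ + qₖ₋₂ (with p₋₁=1, p₋₂=0, q₋₁=0, q₋₂=1):
  k=0: a=15, p=15, q=1
  k=1: a=1, p=16, q=1
  k=2: a=3, p=63, q=4
  k=3: a=3, p=205, q=13

205/13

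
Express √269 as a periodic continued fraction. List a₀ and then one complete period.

[16; 2, 2, 32]

a₀ = ⌊√269⌋ = 16.
With m₀=0, d₀=1 and mₖ₊₁ = dₖaₖ − mₖ, dₖ₊₁ = (n − mₖ₊₁²)/dₖ, aₖ₊₁ = ⌊(a₀+mₖ₊₁)/dₖ₊₁⌋:
  k=1: m=16, d=13, a=2
  k=2: m=10, d=13, a=2
  k=3: m=16, d=1, a=32
d=1 and a=2a₀=32 at k=3, so the next step gives (m, d) = (16, 13) again — its k=1 value — and the period has length 3.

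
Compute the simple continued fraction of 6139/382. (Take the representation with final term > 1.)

6139 = 16·382 + 27
382 = 14·27 + 4
27 = 6·4 + 3
4 = 1·3 + 1
3 = 3·1 + 0  (stop)
So 6139/382 = [16; 14, 6, 1, 3].

[16; 14, 6, 1, 3]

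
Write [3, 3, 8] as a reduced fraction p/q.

83/25

Fold from the inside: start with 8/1.
  3 + 1/8 = 25/8
  3 + 8/25 = 83/25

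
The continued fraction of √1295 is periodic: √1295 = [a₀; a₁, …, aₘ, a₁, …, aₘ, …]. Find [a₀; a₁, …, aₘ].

a₀ = ⌊√1295⌋ = 35.
With m₀=0, d₀=1 and mₖ₊₁ = dₖaₖ − mₖ, dₖ₊₁ = (n − mₖ₊₁²)/dₖ, aₖ₊₁ = ⌊(a₀+mₖ₊₁)/dₖ₊₁⌋:
  k=1: m=35, d=70, a=1
  k=2: m=35, d=1, a=70
d=1 and a=2a₀=70 at k=2, so the next step gives (m, d) = (35, 70) again — its k=1 value — and the period has length 2.

[35; 1, 70]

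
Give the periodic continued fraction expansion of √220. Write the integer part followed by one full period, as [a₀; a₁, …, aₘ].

a₀ = ⌊√220⌋ = 14.

[14; 1, 4, 1, 28]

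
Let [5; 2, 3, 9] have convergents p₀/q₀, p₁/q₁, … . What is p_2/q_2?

Using pₖ = aₖpₖ₋₁ + pₖ₋₂, qₖ = aₖqₖ₋₁ + qₖ₋₂ (with p₋₁=1, p₋₂=0, q₋₁=0, q₋₂=1):
  k=0: a=5, p=5, q=1
  k=1: a=2, p=11, q=2
  k=2: a=3, p=38, q=7

38/7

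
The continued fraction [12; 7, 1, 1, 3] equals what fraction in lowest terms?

643/53

Fold from the inside: start with 3/1.
  1 + 1/3 = 4/3
  1 + 3/4 = 7/4
  7 + 4/7 = 53/7
  12 + 7/53 = 643/53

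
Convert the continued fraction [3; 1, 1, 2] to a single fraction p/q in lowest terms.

18/5

Using pₖ = aₖpₖ₋₁ + pₖ₋₂ and qₖ = aₖqₖ₋₁ + qₖ₋₂:
  k=0: a=3, p=3, q=1
  k=1: a=1, p=4, q=1
  k=2: a=1, p=7, q=2
  k=3: a=2, p=18, q=5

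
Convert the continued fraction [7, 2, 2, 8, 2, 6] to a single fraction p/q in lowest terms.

Fold from the inside: start with 6/1.
  2 + 1/6 = 13/6
  8 + 6/13 = 110/13
  2 + 13/110 = 233/110
  2 + 110/233 = 576/233
  7 + 233/576 = 4265/576

4265/576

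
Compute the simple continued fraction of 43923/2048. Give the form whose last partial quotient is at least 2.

[21; 2, 4, 5, 14, 3]

43923 = 21·2048 + 915
2048 = 2·915 + 218
915 = 4·218 + 43
218 = 5·43 + 3
43 = 14·3 + 1
3 = 3·1 + 0  (stop)
So 43923/2048 = [21; 2, 4, 5, 14, 3].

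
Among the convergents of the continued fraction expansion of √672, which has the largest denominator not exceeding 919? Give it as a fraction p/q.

√672 = [25; 1, 11, 1, 50, …] (period length 4).
Convergents:
  p_0/q_0 = 25/1
  p_1/q_1 = 26/1
  p_2/q_2 = 311/12
  p_3/q_3 = 337/13
  p_4/q_4 = 17161/662
  p_5/q_5 = 17498/675
  p_6/q_6 = 209639/8087
q_5 = 675 ≤ 919 < 8087 = q_6, so the answer is 17498/675.

17498/675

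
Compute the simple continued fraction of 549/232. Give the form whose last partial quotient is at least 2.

[2; 2, 1, 2, 1, 2, 3, 2]

549 = 2×232 + 85
232 = 2×85 + 62
85 = 1×62 + 23
62 = 2×23 + 16
23 = 1×16 + 7
16 = 2×7 + 2
7 = 3×2 + 1
2 = 2×1 + 0  (stop)
So 549/232 = [2; 2, 1, 2, 1, 2, 3, 2].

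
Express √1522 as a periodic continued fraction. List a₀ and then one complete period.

[39; 78]

a₀ = ⌊√1522⌋ = 39.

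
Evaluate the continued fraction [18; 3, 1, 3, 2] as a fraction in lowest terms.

621/34

Using pₖ = aₖpₖ₋₁ + pₖ₋₂ and qₖ = aₖqₖ₋₁ + qₖ₋₂:
  k=0: a=18, p=18, q=1
  k=1: a=3, p=55, q=3
  k=2: a=1, p=73, q=4
  k=3: a=3, p=274, q=15
  k=4: a=2, p=621, q=34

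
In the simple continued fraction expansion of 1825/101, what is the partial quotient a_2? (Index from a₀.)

1825 = 18·101 + 7   →  a_0 = 18
101 = 14·7 + 3   →  a_1 = 14
7 = 2·3 + 1   →  a_2 = 2

2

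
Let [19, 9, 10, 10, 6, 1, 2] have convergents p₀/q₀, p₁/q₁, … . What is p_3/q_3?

17562/919

Using pₖ = aₖpₖ₋₁ + pₖ₋₂, qₖ = aₖqₖ₋₁ + qₖ₋₂ (with p₋₁=1, p₋₂=0, q₋₁=0, q₋₂=1):
  k=0: a=19, p=19, q=1
  k=1: a=9, p=172, q=9
  k=2: a=10, p=1739, q=91
  k=3: a=10, p=17562, q=919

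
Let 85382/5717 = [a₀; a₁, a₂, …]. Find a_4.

85382 = 14·5717 + 5344   →  a_0 = 14
5717 = 1·5344 + 373   →  a_1 = 1
5344 = 14·373 + 122   →  a_2 = 14
373 = 3·122 + 7   →  a_3 = 3
122 = 17·7 + 3   →  a_4 = 17

17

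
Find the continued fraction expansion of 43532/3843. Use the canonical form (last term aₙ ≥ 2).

43532 = 11×3843 + 1259
3843 = 3×1259 + 66
1259 = 19×66 + 5
66 = 13×5 + 1
5 = 5×1 + 0  (stop)
So 43532/3843 = [11; 3, 19, 13, 5].

[11; 3, 19, 13, 5]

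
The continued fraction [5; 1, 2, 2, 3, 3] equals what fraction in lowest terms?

451/79

Fold from the inside: start with 3/1.
  3 + 1/3 = 10/3
  2 + 3/10 = 23/10
  2 + 10/23 = 56/23
  1 + 23/56 = 79/56
  5 + 56/79 = 451/79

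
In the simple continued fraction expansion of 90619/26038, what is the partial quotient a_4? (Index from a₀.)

90619 = 3·26038 + 12505   →  a_0 = 3
26038 = 2·12505 + 1028   →  a_1 = 2
12505 = 12·1028 + 169   →  a_2 = 12
1028 = 6·169 + 14   →  a_3 = 6
169 = 12·14 + 1   →  a_4 = 12

12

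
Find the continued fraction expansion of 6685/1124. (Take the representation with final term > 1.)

[5; 1, 18, 19, 1, 2]

6685 = 5×1124 + 1065
1124 = 1×1065 + 59
1065 = 18×59 + 3
59 = 19×3 + 2
3 = 1×2 + 1
2 = 2×1 + 0  (stop)
So 6685/1124 = [5; 1, 18, 19, 1, 2].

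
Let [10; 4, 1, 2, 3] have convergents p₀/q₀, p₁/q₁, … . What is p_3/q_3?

Using pₖ = aₖpₖ₋₁ + pₖ₋₂, qₖ = aₖqₖ₋₁ + qₖ₋₂ (with p₋₁=1, p₋₂=0, q₋₁=0, q₋₂=1):
  k=0: a=10, p=10, q=1
  k=1: a=4, p=41, q=4
  k=2: a=1, p=51, q=5
  k=3: a=2, p=143, q=14

143/14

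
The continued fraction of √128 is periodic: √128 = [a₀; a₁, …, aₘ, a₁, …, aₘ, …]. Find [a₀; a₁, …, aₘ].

a₀ = ⌊√128⌋ = 11.
With m₀=0, d₀=1 and mₖ₊₁ = dₖaₖ − mₖ, dₖ₊₁ = (n − mₖ₊₁²)/dₖ, aₖ₊₁ = ⌊(a₀+mₖ₊₁)/dₖ₊₁⌋:
  k=1: m=11, d=7, a=3
  k=2: m=10, d=4, a=5
  k=3: m=10, d=7, a=3
  k=4: m=11, d=1, a=22
d=1 and a=2a₀=22 at k=4, so the next step gives (m, d) = (11, 7) again — its k=1 value — and the period has length 4.

[11; 3, 5, 3, 22]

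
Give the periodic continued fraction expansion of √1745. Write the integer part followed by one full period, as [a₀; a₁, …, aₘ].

a₀ = ⌊√1745⌋ = 41.

[41; 1, 3, 2, 2, 3, 1, 82]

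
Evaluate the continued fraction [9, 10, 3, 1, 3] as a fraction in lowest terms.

1401/154

Using pₖ = aₖpₖ₋₁ + pₖ₋₂ and qₖ = aₖqₖ₋₁ + qₖ₋₂:
  k=0: a=9, p=9, q=1
  k=1: a=10, p=91, q=10
  k=2: a=3, p=282, q=31
  k=3: a=1, p=373, q=41
  k=4: a=3, p=1401, q=154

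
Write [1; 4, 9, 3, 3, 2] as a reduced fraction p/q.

1093/879

Using pₖ = aₖpₖ₋₁ + pₖ₋₂ and qₖ = aₖqₖ₋₁ + qₖ₋₂:
  k=0: a=1, p=1, q=1
  k=1: a=4, p=5, q=4
  k=2: a=9, p=46, q=37
  k=3: a=3, p=143, q=115
  k=4: a=3, p=475, q=382
  k=5: a=2, p=1093, q=879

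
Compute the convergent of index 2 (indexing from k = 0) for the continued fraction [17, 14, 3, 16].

734/43

Using pₖ = aₖpₖ₋₁ + pₖ₋₂, qₖ = aₖqₖ₋₁ + qₖ₋₂ (with p₋₁=1, p₋₂=0, q₋₁=0, q₋₂=1):
  k=0: a=17, p=17, q=1
  k=1: a=14, p=239, q=14
  k=2: a=3, p=734, q=43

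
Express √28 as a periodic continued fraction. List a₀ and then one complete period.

[5; 3, 2, 3, 10]

a₀ = ⌊√28⌋ = 5.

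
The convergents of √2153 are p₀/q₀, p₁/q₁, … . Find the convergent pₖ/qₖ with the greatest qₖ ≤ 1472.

43106/929

√2153 = [46; 2, 2, 92, …] (period length 3).
Convergents:
  p_0/q_0 = 46/1
  p_1/q_1 = 93/2
  p_2/q_2 = 232/5
  p_3/q_3 = 21437/462
  p_4/q_4 = 43106/929
  p_5/q_5 = 107649/2320
q_4 = 929 ≤ 1472 < 2320 = q_5, so the answer is 43106/929.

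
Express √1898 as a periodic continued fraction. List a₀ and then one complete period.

a₀ = ⌊√1898⌋ = 43.
With m₀=0, d₀=1 and mₖ₊₁ = dₖaₖ − mₖ, dₖ₊₁ = (n − mₖ₊₁²)/dₖ, aₖ₊₁ = ⌊(a₀+mₖ₊₁)/dₖ₊₁⌋:
  k=1: m=43, d=49, a=1
  k=2: m=6, d=38, a=1
  k=3: m=32, d=23, a=3
  k=4: m=37, d=23, a=3
  k=5: m=32, d=38, a=1
  k=6: m=6, d=49, a=1
  k=7: m=43, d=1, a=86
d=1 and a=2a₀=86 at k=7, so the next step gives (m, d) = (43, 49) again — its k=1 value — and the period has length 7.

[43; 1, 1, 3, 3, 1, 1, 86]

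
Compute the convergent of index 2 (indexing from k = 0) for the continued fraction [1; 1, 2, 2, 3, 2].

5/3

Using pₖ = aₖpₖ₋₁ + pₖ₋₂, qₖ = aₖqₖ₋₁ + qₖ₋₂ (with p₋₁=1, p₋₂=0, q₋₁=0, q₋₂=1):
  k=0: a=1, p=1, q=1
  k=1: a=1, p=2, q=1
  k=2: a=2, p=5, q=3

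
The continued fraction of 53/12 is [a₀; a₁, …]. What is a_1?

53 = 4·12 + 5   →  a_0 = 4
12 = 2·5 + 2   →  a_1 = 2

2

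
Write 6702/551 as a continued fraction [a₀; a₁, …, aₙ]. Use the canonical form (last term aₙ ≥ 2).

[12; 6, 8, 5, 2]

6702 = 12·551 + 90
551 = 6·90 + 11
90 = 8·11 + 2
11 = 5·2 + 1
2 = 2·1 + 0  (stop)
So 6702/551 = [12; 6, 8, 5, 2].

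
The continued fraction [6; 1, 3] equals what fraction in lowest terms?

Using pₖ = aₖpₖ₋₁ + pₖ₋₂ and qₖ = aₖqₖ₋₁ + qₖ₋₂:
  k=0: a=6, p=6, q=1
  k=1: a=1, p=7, q=1
  k=2: a=3, p=27, q=4

27/4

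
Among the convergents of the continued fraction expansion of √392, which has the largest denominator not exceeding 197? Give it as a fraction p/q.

3841/194

√392 = [19; 1, 3, 1, 38, …] (period length 4).
Convergents:
  p_0/q_0 = 19/1
  p_1/q_1 = 20/1
  p_2/q_2 = 79/4
  p_3/q_3 = 99/5
  p_4/q_4 = 3841/194
  p_5/q_5 = 3940/199
q_4 = 194 ≤ 197 < 199 = q_5, so the answer is 3841/194.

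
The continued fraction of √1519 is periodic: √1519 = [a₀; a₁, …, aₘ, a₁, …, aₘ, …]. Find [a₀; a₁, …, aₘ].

[38; 1, 37, 1, 76]

a₀ = ⌊√1519⌋ = 38.
With m₀=0, d₀=1 and mₖ₊₁ = dₖaₖ − mₖ, dₖ₊₁ = (n − mₖ₊₁²)/dₖ, aₖ₊₁ = ⌊(a₀+mₖ₊₁)/dₖ₊₁⌋:
  k=1: m=38, d=75, a=1
  k=2: m=37, d=2, a=37
  k=3: m=37, d=75, a=1
  k=4: m=38, d=1, a=76
d=1 and a=2a₀=76 at k=4, so the next step gives (m, d) = (38, 75) again — its k=1 value — and the period has length 4.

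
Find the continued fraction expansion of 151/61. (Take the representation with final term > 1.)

[2; 2, 9, 1, 2]

151 = 2·61 + 29
61 = 2·29 + 3
29 = 9·3 + 2
3 = 1·2 + 1
2 = 2·1 + 0  (stop)
So 151/61 = [2; 2, 9, 1, 2].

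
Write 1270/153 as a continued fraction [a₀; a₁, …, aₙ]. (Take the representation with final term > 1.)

1270 = 8×153 + 46
153 = 3×46 + 15
46 = 3×15 + 1
15 = 15×1 + 0  (stop)
So 1270/153 = [8; 3, 3, 15].

[8; 3, 3, 15]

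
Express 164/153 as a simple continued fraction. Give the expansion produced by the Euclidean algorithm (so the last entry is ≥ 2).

[1; 13, 1, 10]

164 = 1×153 + 11
153 = 13×11 + 10
11 = 1×10 + 1
10 = 10×1 + 0  (stop)
So 164/153 = [1; 13, 1, 10].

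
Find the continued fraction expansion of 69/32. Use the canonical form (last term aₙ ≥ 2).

69 = 2·32 + 5
32 = 6·5 + 2
5 = 2·2 + 1
2 = 2·1 + 0  (stop)
So 69/32 = [2; 6, 2, 2].

[2; 6, 2, 2]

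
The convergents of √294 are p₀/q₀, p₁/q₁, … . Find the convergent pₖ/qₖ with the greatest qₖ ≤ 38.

583/34

√294 = [17; 6, 1, 4, 1, 6, 34, …] (period length 6).
Convergents:
  p_0/q_0 = 17/1
  p_1/q_1 = 103/6
  p_2/q_2 = 120/7
  p_3/q_3 = 583/34
  p_4/q_4 = 703/41
q_3 = 34 ≤ 38 < 41 = q_4, so the answer is 583/34.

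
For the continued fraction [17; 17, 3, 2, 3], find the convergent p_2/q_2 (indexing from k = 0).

Using pₖ = aₖpₖ₋₁ + pₖ₋₂, qₖ = aₖqₖ₋₁ + qₖ₋₂ (with p₋₁=1, p₋₂=0, q₋₁=0, q₋₂=1):
  k=0: a=17, p=17, q=1
  k=1: a=17, p=290, q=17
  k=2: a=3, p=887, q=52

887/52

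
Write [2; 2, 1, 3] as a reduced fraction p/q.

26/11

Using pₖ = aₖpₖ₋₁ + pₖ₋₂ and qₖ = aₖqₖ₋₁ + qₖ₋₂:
  k=0: a=2, p=2, q=1
  k=1: a=2, p=5, q=2
  k=2: a=1, p=7, q=3
  k=3: a=3, p=26, q=11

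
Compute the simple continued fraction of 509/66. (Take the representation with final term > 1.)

[7; 1, 2, 2, 9]

509 = 7·66 + 47
66 = 1·47 + 19
47 = 2·19 + 9
19 = 2·9 + 1
9 = 9·1 + 0  (stop)
So 509/66 = [7; 1, 2, 2, 9].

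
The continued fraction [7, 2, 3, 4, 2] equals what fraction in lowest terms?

498/67

Fold from the inside: start with 2/1.
  4 + 1/2 = 9/2
  3 + 2/9 = 29/9
  2 + 9/29 = 67/29
  7 + 29/67 = 498/67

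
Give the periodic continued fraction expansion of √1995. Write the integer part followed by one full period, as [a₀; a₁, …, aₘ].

a₀ = ⌊√1995⌋ = 44.
With m₀=0, d₀=1 and mₖ₊₁ = dₖaₖ − mₖ, dₖ₊₁ = (n − mₖ₊₁²)/dₖ, aₖ₊₁ = ⌊(a₀+mₖ₊₁)/dₖ₊₁⌋:
  k=1: m=44, d=59, a=1
  k=2: m=15, d=30, a=1
  k=3: m=15, d=59, a=1
  k=4: m=44, d=1, a=88
d=1 and a=2a₀=88 at k=4, so the next step gives (m, d) = (44, 59) again — its k=1 value — and the period has length 4.

[44; 1, 1, 1, 88]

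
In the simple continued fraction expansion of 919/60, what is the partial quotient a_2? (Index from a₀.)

919 = 15·60 + 19   →  a_0 = 15
60 = 3·19 + 3   →  a_1 = 3
19 = 6·3 + 1   →  a_2 = 6

6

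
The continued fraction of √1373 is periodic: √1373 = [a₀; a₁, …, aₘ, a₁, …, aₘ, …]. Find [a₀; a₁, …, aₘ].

[37; 18, 1, 1, 18, 74]

a₀ = ⌊√1373⌋ = 37.
With m₀=0, d₀=1 and mₖ₊₁ = dₖaₖ − mₖ, dₖ₊₁ = (n − mₖ₊₁²)/dₖ, aₖ₊₁ = ⌊(a₀+mₖ₊₁)/dₖ₊₁⌋:
  k=1: m=37, d=4, a=18
  k=2: m=35, d=37, a=1
  k=3: m=2, d=37, a=1
  k=4: m=35, d=4, a=18
  k=5: m=37, d=1, a=74
d=1 and a=2a₀=74 at k=5, so the next step gives (m, d) = (37, 4) again — its k=1 value — and the period has length 5.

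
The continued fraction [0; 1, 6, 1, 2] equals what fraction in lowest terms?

20/23

Fold from the inside: start with 2/1.
  1 + 1/2 = 3/2
  6 + 2/3 = 20/3
  1 + 3/20 = 23/20
  0 + 20/23 = 20/23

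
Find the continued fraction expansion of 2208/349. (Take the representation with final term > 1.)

2208 = 6*349 + 114
349 = 3*114 + 7
114 = 16*7 + 2
7 = 3*2 + 1
2 = 2*1 + 0  (stop)
So 2208/349 = [6; 3, 16, 3, 2].

[6; 3, 16, 3, 2]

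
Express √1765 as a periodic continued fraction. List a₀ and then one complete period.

[42; 84]

a₀ = ⌊√1765⌋ = 42.
With m₀=0, d₀=1 and mₖ₊₁ = dₖaₖ − mₖ, dₖ₊₁ = (n − mₖ₊₁²)/dₖ, aₖ₊₁ = ⌊(a₀+mₖ₊₁)/dₖ₊₁⌋:
  k=1: m=42, d=1, a=84
d=1 and a=2a₀=84 at k=1, so the next step gives (m, d) = (42, 1) again — its k=1 value — and the period has length 1.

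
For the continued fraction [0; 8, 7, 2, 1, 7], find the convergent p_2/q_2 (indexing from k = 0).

Using pₖ = aₖpₖ₋₁ + pₖ₋₂, qₖ = aₖqₖ₋₁ + qₖ₋₂ (with p₋₁=1, p₋₂=0, q₋₁=0, q₋₂=1):
  k=0: a=0, p=0, q=1
  k=1: a=8, p=1, q=8
  k=2: a=7, p=7, q=57

7/57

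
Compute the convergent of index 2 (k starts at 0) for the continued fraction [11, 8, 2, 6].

189/17

Using pₖ = aₖpₖ₋₁ + pₖ₋₂, qₖ = aₖqₖ₋₁ + qₖ₋₂ (with p₋₁=1, p₋₂=0, q₋₁=0, q₋₂=1):
  k=0: a=11, p=11, q=1
  k=1: a=8, p=89, q=8
  k=2: a=2, p=189, q=17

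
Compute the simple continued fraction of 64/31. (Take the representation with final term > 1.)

64 = 2*31 + 2
31 = 15*2 + 1
2 = 2*1 + 0  (stop)
So 64/31 = [2; 15, 2].

[2; 15, 2]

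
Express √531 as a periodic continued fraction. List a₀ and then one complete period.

a₀ = ⌊√531⌋ = 23.
With m₀=0, d₀=1 and mₖ₊₁ = dₖaₖ − mₖ, dₖ₊₁ = (n − mₖ₊₁²)/dₖ, aₖ₊₁ = ⌊(a₀+mₖ₊₁)/dₖ₊₁⌋:
  k=1: m=23, d=2, a=23
  k=2: m=23, d=1, a=46
d=1 and a=2a₀=46 at k=2, so the next step gives (m, d) = (23, 2) again — its k=1 value — and the period has length 2.

[23; 23, 46]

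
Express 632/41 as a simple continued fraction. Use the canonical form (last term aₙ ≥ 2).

632 = 15×41 + 17
41 = 2×17 + 7
17 = 2×7 + 3
7 = 2×3 + 1
3 = 3×1 + 0  (stop)
So 632/41 = [15; 2, 2, 2, 3].

[15; 2, 2, 2, 3]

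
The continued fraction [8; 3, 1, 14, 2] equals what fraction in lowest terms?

Using pₖ = aₖpₖ₋₁ + pₖ₋₂ and qₖ = aₖqₖ₋₁ + qₖ₋₂:
  k=0: a=8, p=8, q=1
  k=1: a=3, p=25, q=3
  k=2: a=1, p=33, q=4
  k=3: a=14, p=487, q=59
  k=4: a=2, p=1007, q=122

1007/122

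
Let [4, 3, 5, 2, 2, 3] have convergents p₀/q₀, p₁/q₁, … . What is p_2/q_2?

69/16

Using pₖ = aₖpₖ₋₁ + pₖ₋₂, qₖ = aₖqₖ₋₁ + qₖ₋₂ (with p₋₁=1, p₋₂=0, q₋₁=0, q₋₂=1):
  k=0: a=4, p=4, q=1
  k=1: a=3, p=13, q=3
  k=2: a=5, p=69, q=16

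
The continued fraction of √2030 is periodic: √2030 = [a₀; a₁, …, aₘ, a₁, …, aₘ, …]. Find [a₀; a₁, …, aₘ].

a₀ = ⌊√2030⌋ = 45.
With m₀=0, d₀=1 and mₖ₊₁ = dₖaₖ − mₖ, dₖ₊₁ = (n − mₖ₊₁²)/dₖ, aₖ₊₁ = ⌊(a₀+mₖ₊₁)/dₖ₊₁⌋:
  k=1: m=45, d=5, a=18
  k=2: m=45, d=1, a=90
d=1 and a=2a₀=90 at k=2, so the next step gives (m, d) = (45, 5) again — its k=1 value — and the period has length 2.

[45; 18, 90]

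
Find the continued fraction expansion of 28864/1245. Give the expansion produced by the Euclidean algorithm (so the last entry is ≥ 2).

[23; 5, 2, 3, 2, 4, 3]

28864 = 23*1245 + 229
1245 = 5*229 + 100
229 = 2*100 + 29
100 = 3*29 + 13
29 = 2*13 + 3
13 = 4*3 + 1
3 = 3*1 + 0  (stop)
So 28864/1245 = [23; 5, 2, 3, 2, 4, 3].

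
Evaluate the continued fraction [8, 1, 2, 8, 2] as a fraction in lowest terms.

460/53

Using pₖ = aₖpₖ₋₁ + pₖ₋₂ and qₖ = aₖqₖ₋₁ + qₖ₋₂:
  k=0: a=8, p=8, q=1
  k=1: a=1, p=9, q=1
  k=2: a=2, p=26, q=3
  k=3: a=8, p=217, q=25
  k=4: a=2, p=460, q=53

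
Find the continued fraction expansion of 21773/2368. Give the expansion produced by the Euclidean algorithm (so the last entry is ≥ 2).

21773 = 9×2368 + 461
2368 = 5×461 + 63
461 = 7×63 + 20
63 = 3×20 + 3
20 = 6×3 + 2
3 = 1×2 + 1
2 = 2×1 + 0  (stop)
So 21773/2368 = [9; 5, 7, 3, 6, 1, 2].

[9; 5, 7, 3, 6, 1, 2]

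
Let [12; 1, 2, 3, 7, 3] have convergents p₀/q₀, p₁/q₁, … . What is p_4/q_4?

Using pₖ = aₖpₖ₋₁ + pₖ₋₂, qₖ = aₖqₖ₋₁ + qₖ₋₂ (with p₋₁=1, p₋₂=0, q₋₁=0, q₋₂=1):
  k=0: a=12, p=12, q=1
  k=1: a=1, p=13, q=1
  k=2: a=2, p=38, q=3
  k=3: a=3, p=127, q=10
  k=4: a=7, p=927, q=73

927/73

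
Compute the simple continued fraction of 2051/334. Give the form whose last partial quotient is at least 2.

[6; 7, 9, 2, 2]

2051 = 6*334 + 47
334 = 7*47 + 5
47 = 9*5 + 2
5 = 2*2 + 1
2 = 2*1 + 0  (stop)
So 2051/334 = [6; 7, 9, 2, 2].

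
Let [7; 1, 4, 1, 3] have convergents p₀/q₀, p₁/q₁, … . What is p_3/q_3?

Using pₖ = aₖpₖ₋₁ + pₖ₋₂, qₖ = aₖqₖ₋₁ + qₖ₋₂ (with p₋₁=1, p₋₂=0, q₋₁=0, q₋₂=1):
  k=0: a=7, p=7, q=1
  k=1: a=1, p=8, q=1
  k=2: a=4, p=39, q=5
  k=3: a=1, p=47, q=6

47/6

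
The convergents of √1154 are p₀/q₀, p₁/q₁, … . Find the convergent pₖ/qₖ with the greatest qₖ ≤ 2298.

√1154 = [33; 1, 32, 1, 66, …] (period length 4).
Convergents:
  p_0/q_0 = 33/1
  p_1/q_1 = 34/1
  p_2/q_2 = 1121/33
  p_3/q_3 = 1155/34
  p_4/q_4 = 77351/2277
  p_5/q_5 = 78506/2311
q_4 = 2277 ≤ 2298 < 2311 = q_5, so the answer is 77351/2277.

77351/2277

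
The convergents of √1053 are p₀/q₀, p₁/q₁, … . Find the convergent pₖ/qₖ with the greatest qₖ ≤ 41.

√1053 = [32; 2, 4, 2, 64, …] (period length 4).
Convergents:
  p_0/q_0 = 32/1
  p_1/q_1 = 65/2
  p_2/q_2 = 292/9
  p_3/q_3 = 649/20
  p_4/q_4 = 41828/1289
q_3 = 20 ≤ 41 < 1289 = q_4, so the answer is 649/20.

649/20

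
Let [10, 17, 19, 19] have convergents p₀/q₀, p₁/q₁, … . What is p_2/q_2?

3259/324

Using pₖ = aₖpₖ₋₁ + pₖ₋₂, qₖ = aₖqₖ₋₁ + qₖ₋₂ (with p₋₁=1, p₋₂=0, q₋₁=0, q₋₂=1):
  k=0: a=10, p=10, q=1
  k=1: a=17, p=171, q=17
  k=2: a=19, p=3259, q=324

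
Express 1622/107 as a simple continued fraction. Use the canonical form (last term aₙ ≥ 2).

[15; 6, 3, 2, 2]

1622 = 15·107 + 17
107 = 6·17 + 5
17 = 3·5 + 2
5 = 2·2 + 1
2 = 2·1 + 0  (stop)
So 1622/107 = [15; 6, 3, 2, 2].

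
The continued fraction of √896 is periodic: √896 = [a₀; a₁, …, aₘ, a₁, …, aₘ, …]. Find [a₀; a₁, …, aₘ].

[29; 1, 13, 1, 58]

a₀ = ⌊√896⌋ = 29.
With m₀=0, d₀=1 and mₖ₊₁ = dₖaₖ − mₖ, dₖ₊₁ = (n − mₖ₊₁²)/dₖ, aₖ₊₁ = ⌊(a₀+mₖ₊₁)/dₖ₊₁⌋:
  k=1: m=29, d=55, a=1
  k=2: m=26, d=4, a=13
  k=3: m=26, d=55, a=1
  k=4: m=29, d=1, a=58
d=1 and a=2a₀=58 at k=4, so the next step gives (m, d) = (29, 55) again — its k=1 value — and the period has length 4.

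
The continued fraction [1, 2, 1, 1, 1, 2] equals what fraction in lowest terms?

29/21

Using pₖ = aₖpₖ₋₁ + pₖ₋₂ and qₖ = aₖqₖ₋₁ + qₖ₋₂:
  k=0: a=1, p=1, q=1
  k=1: a=2, p=3, q=2
  k=2: a=1, p=4, q=3
  k=3: a=1, p=7, q=5
  k=4: a=1, p=11, q=8
  k=5: a=2, p=29, q=21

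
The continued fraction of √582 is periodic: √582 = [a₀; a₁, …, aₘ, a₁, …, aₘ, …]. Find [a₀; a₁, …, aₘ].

[24; 8, 48]

a₀ = ⌊√582⌋ = 24.
With m₀=0, d₀=1 and mₖ₊₁ = dₖaₖ − mₖ, dₖ₊₁ = (n − mₖ₊₁²)/dₖ, aₖ₊₁ = ⌊(a₀+mₖ₊₁)/dₖ₊₁⌋:
  k=1: m=24, d=6, a=8
  k=2: m=24, d=1, a=48
d=1 and a=2a₀=48 at k=2, so the next step gives (m, d) = (24, 6) again — its k=1 value — and the period has length 2.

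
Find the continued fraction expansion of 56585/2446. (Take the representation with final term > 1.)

56585 = 23×2446 + 327
2446 = 7×327 + 157
327 = 2×157 + 13
157 = 12×13 + 1
13 = 13×1 + 0  (stop)
So 56585/2446 = [23; 7, 2, 12, 13].

[23; 7, 2, 12, 13]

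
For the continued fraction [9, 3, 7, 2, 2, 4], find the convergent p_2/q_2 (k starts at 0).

205/22

Using pₖ = aₖpₖ₋₁ + pₖ₋₂, qₖ = aₖqₖ₋₁ + qₖ₋₂ (with p₋₁=1, p₋₂=0, q₋₁=0, q₋₂=1):
  k=0: a=9, p=9, q=1
  k=1: a=3, p=28, q=3
  k=2: a=7, p=205, q=22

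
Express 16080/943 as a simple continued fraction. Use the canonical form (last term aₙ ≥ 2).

16080 = 17×943 + 49
943 = 19×49 + 12
49 = 4×12 + 1
12 = 12×1 + 0  (stop)
So 16080/943 = [17; 19, 4, 12].

[17; 19, 4, 12]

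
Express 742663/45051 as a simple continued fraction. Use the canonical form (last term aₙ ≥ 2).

742663 = 16*45051 + 21847
45051 = 2*21847 + 1357
21847 = 16*1357 + 135
1357 = 10*135 + 7
135 = 19*7 + 2
7 = 3*2 + 1
2 = 2*1 + 0  (stop)
So 742663/45051 = [16; 2, 16, 10, 19, 3, 2].

[16; 2, 16, 10, 19, 3, 2]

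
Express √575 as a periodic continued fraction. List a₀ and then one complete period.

[23; 1, 46]

a₀ = ⌊√575⌋ = 23.
With m₀=0, d₀=1 and mₖ₊₁ = dₖaₖ − mₖ, dₖ₊₁ = (n − mₖ₊₁²)/dₖ, aₖ₊₁ = ⌊(a₀+mₖ₊₁)/dₖ₊₁⌋:
  k=1: m=23, d=46, a=1
  k=2: m=23, d=1, a=46
d=1 and a=2a₀=46 at k=2, so the next step gives (m, d) = (23, 46) again — its k=1 value — and the period has length 2.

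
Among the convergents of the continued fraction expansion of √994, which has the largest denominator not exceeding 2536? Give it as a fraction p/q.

72104/2287

√994 = [31; 1, 1, 8, 1, 1, 62, …] (period length 6).
Convergents:
  p_0/q_0 = 31/1
  p_1/q_1 = 32/1
  p_2/q_2 = 63/2
  p_3/q_3 = 536/17
  p_4/q_4 = 599/19
  p_5/q_5 = 1135/36
  p_6/q_6 = 70969/2251
  p_7/q_7 = 72104/2287
  p_8/q_8 = 143073/4538
q_7 = 2287 ≤ 2536 < 4538 = q_8, so the answer is 72104/2287.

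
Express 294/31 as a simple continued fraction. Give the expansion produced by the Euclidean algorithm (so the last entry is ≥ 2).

[9; 2, 15]

294 = 9*31 + 15
31 = 2*15 + 1
15 = 15*1 + 0  (stop)
So 294/31 = [9; 2, 15].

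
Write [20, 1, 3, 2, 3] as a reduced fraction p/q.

644/31

Fold from the inside: start with 3/1.
  2 + 1/3 = 7/3
  3 + 3/7 = 24/7
  1 + 7/24 = 31/24
  20 + 24/31 = 644/31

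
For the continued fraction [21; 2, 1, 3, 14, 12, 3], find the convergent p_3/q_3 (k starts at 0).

Using pₖ = aₖpₖ₋₁ + pₖ₋₂, qₖ = aₖqₖ₋₁ + qₖ₋₂ (with p₋₁=1, p₋₂=0, q₋₁=0, q₋₂=1):
  k=0: a=21, p=21, q=1
  k=1: a=2, p=43, q=2
  k=2: a=1, p=64, q=3
  k=3: a=3, p=235, q=11

235/11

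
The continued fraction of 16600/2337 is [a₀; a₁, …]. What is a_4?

3

16600 = 7·2337 + 241   →  a_0 = 7
2337 = 9·241 + 168   →  a_1 = 9
241 = 1·168 + 73   →  a_2 = 1
168 = 2·73 + 22   →  a_3 = 2
73 = 3·22 + 7   →  a_4 = 3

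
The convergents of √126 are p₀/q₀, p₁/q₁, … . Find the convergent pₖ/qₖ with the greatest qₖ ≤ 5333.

40365/3596

√126 = [11; 4, 2, 4, 22, …] (period length 4).
Convergents:
  p_0/q_0 = 11/1
  p_1/q_1 = 45/4
  p_2/q_2 = 101/9
  p_3/q_3 = 449/40
  p_4/q_4 = 9979/889
  p_5/q_5 = 40365/3596
  p_6/q_6 = 90709/8081
q_5 = 3596 ≤ 5333 < 8081 = q_6, so the answer is 40365/3596.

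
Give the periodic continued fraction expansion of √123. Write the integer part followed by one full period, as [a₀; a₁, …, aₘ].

[11; 11, 22]

a₀ = ⌊√123⌋ = 11.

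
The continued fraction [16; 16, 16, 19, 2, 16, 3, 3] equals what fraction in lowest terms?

27112368/1687955

Fold from the inside: start with 3/1.
  3 + 1/3 = 10/3
  16 + 3/10 = 163/10
  2 + 10/163 = 336/163
  19 + 163/336 = 6547/336
  16 + 336/6547 = 105088/6547
  16 + 6547/105088 = 1687955/105088
  16 + 105088/1687955 = 27112368/1687955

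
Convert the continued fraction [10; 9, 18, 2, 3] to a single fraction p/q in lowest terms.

Using pₖ = aₖpₖ₋₁ + pₖ₋₂ and qₖ = aₖqₖ₋₁ + qₖ₋₂:
  k=0: a=10, p=10, q=1
  k=1: a=9, p=91, q=9
  k=2: a=18, p=1648, q=163
  k=3: a=2, p=3387, q=335
  k=4: a=3, p=11809, q=1168

11809/1168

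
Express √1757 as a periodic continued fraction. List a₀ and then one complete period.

a₀ = ⌊√1757⌋ = 41.
With m₀=0, d₀=1 and mₖ₊₁ = dₖaₖ − mₖ, dₖ₊₁ = (n − mₖ₊₁²)/dₖ, aₖ₊₁ = ⌊(a₀+mₖ₊₁)/dₖ₊₁⌋:
  k=1: m=41, d=76, a=1
  k=2: m=35, d=7, a=10
  k=3: m=35, d=76, a=1
  k=4: m=41, d=1, a=82
d=1 and a=2a₀=82 at k=4, so the next step gives (m, d) = (41, 76) again — its k=1 value — and the period has length 4.

[41; 1, 10, 1, 82]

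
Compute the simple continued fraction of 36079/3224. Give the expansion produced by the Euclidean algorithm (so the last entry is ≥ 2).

36079 = 11×3224 + 615
3224 = 5×615 + 149
615 = 4×149 + 19
149 = 7×19 + 16
19 = 1×16 + 3
16 = 5×3 + 1
3 = 3×1 + 0  (stop)
So 36079/3224 = [11; 5, 4, 7, 1, 5, 3].

[11; 5, 4, 7, 1, 5, 3]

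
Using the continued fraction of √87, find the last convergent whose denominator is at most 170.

√87 = [9; 3, 18, …] (period length 2).
Convergents:
  p_0/q_0 = 9/1
  p_1/q_1 = 28/3
  p_2/q_2 = 513/55
  p_3/q_3 = 1567/168
  p_4/q_4 = 28719/3079
q_3 = 168 ≤ 170 < 3079 = q_4, so the answer is 1567/168.

1567/168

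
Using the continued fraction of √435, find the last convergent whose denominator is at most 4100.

√435 = [20; 1, 5, 1, 40, …] (period length 4).
Convergents:
  p_0/q_0 = 20/1
  p_1/q_1 = 21/1
  p_2/q_2 = 125/6
  p_3/q_3 = 146/7
  p_4/q_4 = 5965/286
  p_5/q_5 = 6111/293
  p_6/q_6 = 36520/1751
  p_7/q_7 = 42631/2044
  p_8/q_8 = 1741760/83511
q_7 = 2044 ≤ 4100 < 83511 = q_8, so the answer is 42631/2044.

42631/2044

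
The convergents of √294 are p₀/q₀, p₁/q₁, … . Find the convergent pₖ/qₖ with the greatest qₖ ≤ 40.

√294 = [17; 6, 1, 4, 1, 6, 34, …] (period length 6).
Convergents:
  p_0/q_0 = 17/1
  p_1/q_1 = 103/6
  p_2/q_2 = 120/7
  p_3/q_3 = 583/34
  p_4/q_4 = 703/41
q_3 = 34 ≤ 40 < 41 = q_4, so the answer is 583/34.

583/34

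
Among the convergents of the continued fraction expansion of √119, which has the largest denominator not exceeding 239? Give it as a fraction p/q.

√119 = [10; 1, 9, 1, 20, …] (period length 4).
Convergents:
  p_0/q_0 = 10/1
  p_1/q_1 = 11/1
  p_2/q_2 = 109/10
  p_3/q_3 = 120/11
  p_4/q_4 = 2509/230
  p_5/q_5 = 2629/241
q_4 = 230 ≤ 239 < 241 = q_5, so the answer is 2509/230.

2509/230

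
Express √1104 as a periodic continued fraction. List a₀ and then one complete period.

[33; 4, 2, 2, 2, 4, 66]

a₀ = ⌊√1104⌋ = 33.
With m₀=0, d₀=1 and mₖ₊₁ = dₖaₖ − mₖ, dₖ₊₁ = (n − mₖ₊₁²)/dₖ, aₖ₊₁ = ⌊(a₀+mₖ₊₁)/dₖ₊₁⌋:
  k=1: m=33, d=15, a=4
  k=2: m=27, d=25, a=2
  k=3: m=23, d=23, a=2
  k=4: m=23, d=25, a=2
  k=5: m=27, d=15, a=4
  k=6: m=33, d=1, a=66
d=1 and a=2a₀=66 at k=6, so the next step gives (m, d) = (33, 15) again — its k=1 value — and the period has length 6.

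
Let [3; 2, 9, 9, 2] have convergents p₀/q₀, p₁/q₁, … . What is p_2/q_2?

66/19

Using pₖ = aₖpₖ₋₁ + pₖ₋₂, qₖ = aₖqₖ₋₁ + qₖ₋₂ (with p₋₁=1, p₋₂=0, q₋₁=0, q₋₂=1):
  k=0: a=3, p=3, q=1
  k=1: a=2, p=7, q=2
  k=2: a=9, p=66, q=19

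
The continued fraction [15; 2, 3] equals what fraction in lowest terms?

Using pₖ = aₖpₖ₋₁ + pₖ₋₂ and qₖ = aₖqₖ₋₁ + qₖ₋₂:
  k=0: a=15, p=15, q=1
  k=1: a=2, p=31, q=2
  k=2: a=3, p=108, q=7

108/7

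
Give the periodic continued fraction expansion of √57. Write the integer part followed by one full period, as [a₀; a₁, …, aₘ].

a₀ = ⌊√57⌋ = 7.
With m₀=0, d₀=1 and mₖ₊₁ = dₖaₖ − mₖ, dₖ₊₁ = (n − mₖ₊₁²)/dₖ, aₖ₊₁ = ⌊(a₀+mₖ₊₁)/dₖ₊₁⌋:
  k=1: m=7, d=8, a=1
  k=2: m=1, d=7, a=1
  k=3: m=6, d=3, a=4
  k=4: m=6, d=7, a=1
  k=5: m=1, d=8, a=1
  k=6: m=7, d=1, a=14
d=1 and a=2a₀=14 at k=6, so the next step gives (m, d) = (7, 8) again — its k=1 value — and the period has length 6.

[7; 1, 1, 4, 1, 1, 14]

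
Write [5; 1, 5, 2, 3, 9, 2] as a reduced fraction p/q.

5149/881

Using pₖ = aₖpₖ₋₁ + pₖ₋₂ and qₖ = aₖqₖ₋₁ + qₖ₋₂:
  k=0: a=5, p=5, q=1
  k=1: a=1, p=6, q=1
  k=2: a=5, p=35, q=6
  k=3: a=2, p=76, q=13
  k=4: a=3, p=263, q=45
  k=5: a=9, p=2443, q=418
  k=6: a=2, p=5149, q=881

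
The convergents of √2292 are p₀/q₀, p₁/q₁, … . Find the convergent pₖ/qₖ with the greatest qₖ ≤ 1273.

36720/767

√2292 = [47; 1, 6, 1, 94, …] (period length 4).
Convergents:
  p_0/q_0 = 47/1
  p_1/q_1 = 48/1
  p_2/q_2 = 335/7
  p_3/q_3 = 383/8
  p_4/q_4 = 36337/759
  p_5/q_5 = 36720/767
  p_6/q_6 = 256657/5361
q_5 = 767 ≤ 1273 < 5361 = q_6, so the answer is 36720/767.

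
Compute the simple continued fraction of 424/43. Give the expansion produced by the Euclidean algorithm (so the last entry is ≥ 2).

424 = 9·43 + 37
43 = 1·37 + 6
37 = 6·6 + 1
6 = 6·1 + 0  (stop)
So 424/43 = [9; 1, 6, 6].

[9; 1, 6, 6]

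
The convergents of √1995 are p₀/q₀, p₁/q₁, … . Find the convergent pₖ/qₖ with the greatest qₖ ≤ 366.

√1995 = [44; 1, 1, 1, 88, …] (period length 4).
Convergents:
  p_0/q_0 = 44/1
  p_1/q_1 = 45/1
  p_2/q_2 = 89/2
  p_3/q_3 = 134/3
  p_4/q_4 = 11881/266
  p_5/q_5 = 12015/269
  p_6/q_6 = 23896/535
q_5 = 269 ≤ 366 < 535 = q_6, so the answer is 12015/269.

12015/269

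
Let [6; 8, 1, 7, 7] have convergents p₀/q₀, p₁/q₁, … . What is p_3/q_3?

Using pₖ = aₖpₖ₋₁ + pₖ₋₂, qₖ = aₖqₖ₋₁ + qₖ₋₂ (with p₋₁=1, p₋₂=0, q₋₁=0, q₋₂=1):
  k=0: a=6, p=6, q=1
  k=1: a=8, p=49, q=8
  k=2: a=1, p=55, q=9
  k=3: a=7, p=434, q=71

434/71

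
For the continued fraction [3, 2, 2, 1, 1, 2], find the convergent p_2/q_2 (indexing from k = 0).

Using pₖ = aₖpₖ₋₁ + pₖ₋₂, qₖ = aₖqₖ₋₁ + qₖ₋₂ (with p₋₁=1, p₋₂=0, q₋₁=0, q₋₂=1):
  k=0: a=3, p=3, q=1
  k=1: a=2, p=7, q=2
  k=2: a=2, p=17, q=5

17/5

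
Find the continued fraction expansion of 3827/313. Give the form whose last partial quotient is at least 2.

[12; 4, 2, 2, 4, 3]

3827 = 12*313 + 71
313 = 4*71 + 29
71 = 2*29 + 13
29 = 2*13 + 3
13 = 4*3 + 1
3 = 3*1 + 0  (stop)
So 3827/313 = [12; 4, 2, 2, 4, 3].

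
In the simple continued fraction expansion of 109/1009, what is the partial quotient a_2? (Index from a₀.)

109 = 0·1009 + 109   →  a_0 = 0
1009 = 9·109 + 28   →  a_1 = 9
109 = 3·28 + 25   →  a_2 = 3

3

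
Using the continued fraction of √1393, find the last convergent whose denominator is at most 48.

1157/31

√1393 = [37; 3, 10, 3, 74, …] (period length 4).
Convergents:
  p_0/q_0 = 37/1
  p_1/q_1 = 112/3
  p_2/q_2 = 1157/31
  p_3/q_3 = 3583/96
q_2 = 31 ≤ 48 < 96 = q_3, so the answer is 1157/31.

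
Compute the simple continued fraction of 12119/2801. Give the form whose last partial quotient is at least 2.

12119 = 4×2801 + 915
2801 = 3×915 + 56
915 = 16×56 + 19
56 = 2×19 + 18
19 = 1×18 + 1
18 = 18×1 + 0  (stop)
So 12119/2801 = [4; 3, 16, 2, 1, 18].

[4; 3, 16, 2, 1, 18]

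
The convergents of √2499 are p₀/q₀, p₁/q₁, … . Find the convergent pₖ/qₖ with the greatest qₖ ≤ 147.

4999/100

√2499 = [49; 1, 98, …] (period length 2).
Convergents:
  p_0/q_0 = 49/1
  p_1/q_1 = 50/1
  p_2/q_2 = 4949/99
  p_3/q_3 = 4999/100
  p_4/q_4 = 494851/9899
q_3 = 100 ≤ 147 < 9899 = q_4, so the answer is 4999/100.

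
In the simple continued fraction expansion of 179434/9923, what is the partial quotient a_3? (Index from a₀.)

1

179434 = 18·9923 + 820   →  a_0 = 18
9923 = 12·820 + 83   →  a_1 = 12
820 = 9·83 + 73   →  a_2 = 9
83 = 1·73 + 10   →  a_3 = 1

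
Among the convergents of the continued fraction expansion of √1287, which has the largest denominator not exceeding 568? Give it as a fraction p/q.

20341/567

√1287 = [35; 1, 6, 1, 70, …] (period length 4).
Convergents:
  p_0/q_0 = 35/1
  p_1/q_1 = 36/1
  p_2/q_2 = 251/7
  p_3/q_3 = 287/8
  p_4/q_4 = 20341/567
  p_5/q_5 = 20628/575
q_4 = 567 ≤ 568 < 575 = q_5, so the answer is 20341/567.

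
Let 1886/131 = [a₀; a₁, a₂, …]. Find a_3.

1886 = 14·131 + 52   →  a_0 = 14
131 = 2·52 + 27   →  a_1 = 2
52 = 1·27 + 25   →  a_2 = 1
27 = 1·25 + 2   →  a_3 = 1

1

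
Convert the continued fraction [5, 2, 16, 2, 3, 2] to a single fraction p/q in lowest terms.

2973/542

Fold from the inside: start with 2/1.
  3 + 1/2 = 7/2
  2 + 2/7 = 16/7
  16 + 7/16 = 263/16
  2 + 16/263 = 542/263
  5 + 263/542 = 2973/542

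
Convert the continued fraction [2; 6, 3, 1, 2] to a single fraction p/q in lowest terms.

149/69

Using pₖ = aₖpₖ₋₁ + pₖ₋₂ and qₖ = aₖqₖ₋₁ + qₖ₋₂:
  k=0: a=2, p=2, q=1
  k=1: a=6, p=13, q=6
  k=2: a=3, p=41, q=19
  k=3: a=1, p=54, q=25
  k=4: a=2, p=149, q=69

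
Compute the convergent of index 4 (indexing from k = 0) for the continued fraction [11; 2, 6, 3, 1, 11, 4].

Using pₖ = aₖpₖ₋₁ + pₖ₋₂, qₖ = aₖqₖ₋₁ + qₖ₋₂ (with p₋₁=1, p₋₂=0, q₋₁=0, q₋₂=1):
  k=0: a=11, p=11, q=1
  k=1: a=2, p=23, q=2
  k=2: a=6, p=149, q=13
  k=3: a=3, p=470, q=41
  k=4: a=1, p=619, q=54

619/54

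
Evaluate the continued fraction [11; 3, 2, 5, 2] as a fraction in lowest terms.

937/83

Using pₖ = aₖpₖ₋₁ + pₖ₋₂ and qₖ = aₖqₖ₋₁ + qₖ₋₂:
  k=0: a=11, p=11, q=1
  k=1: a=3, p=34, q=3
  k=2: a=2, p=79, q=7
  k=3: a=5, p=429, q=38
  k=4: a=2, p=937, q=83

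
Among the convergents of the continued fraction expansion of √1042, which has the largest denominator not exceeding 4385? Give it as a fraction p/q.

51874/1607

√1042 = [32; 3, 1, 1, 3, 64, …] (period length 5).
Convergents:
  p_0/q_0 = 32/1
  p_1/q_1 = 97/3
  p_2/q_2 = 129/4
  p_3/q_3 = 226/7
  p_4/q_4 = 807/25
  p_5/q_5 = 51874/1607
  p_6/q_6 = 156429/4846
q_5 = 1607 ≤ 4385 < 4846 = q_6, so the answer is 51874/1607.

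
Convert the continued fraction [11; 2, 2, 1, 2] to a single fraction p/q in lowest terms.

Using pₖ = aₖpₖ₋₁ + pₖ₋₂ and qₖ = aₖqₖ₋₁ + qₖ₋₂:
  k=0: a=11, p=11, q=1
  k=1: a=2, p=23, q=2
  k=2: a=2, p=57, q=5
  k=3: a=1, p=80, q=7
  k=4: a=2, p=217, q=19

217/19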